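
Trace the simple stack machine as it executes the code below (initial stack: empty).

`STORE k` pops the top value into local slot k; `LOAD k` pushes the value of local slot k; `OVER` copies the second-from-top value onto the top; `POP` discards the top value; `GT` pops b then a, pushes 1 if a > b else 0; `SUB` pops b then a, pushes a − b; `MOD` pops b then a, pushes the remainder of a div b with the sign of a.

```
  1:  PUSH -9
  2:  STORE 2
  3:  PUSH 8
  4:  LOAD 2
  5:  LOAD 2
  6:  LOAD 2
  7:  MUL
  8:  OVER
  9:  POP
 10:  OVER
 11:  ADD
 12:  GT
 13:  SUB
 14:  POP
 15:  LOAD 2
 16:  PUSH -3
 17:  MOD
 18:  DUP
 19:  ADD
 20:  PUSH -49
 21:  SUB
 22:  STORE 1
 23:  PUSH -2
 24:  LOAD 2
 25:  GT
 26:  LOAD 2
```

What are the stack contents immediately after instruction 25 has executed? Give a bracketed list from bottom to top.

[1]

PUSH -9   [-9]
STORE 2   []
PUSH 8    [8]
LOAD 2    [8, -9]
LOAD 2    [8, -9, -9]
LOAD 2    [8, -9, -9, -9]
MUL       [8, -9, 81]
OVER      [8, -9, 81, -9]
POP       [8, -9, 81]
OVER      [8, -9, 81, -9]
ADD       [8, -9, 72]
GT        [8, 0]
SUB       [8]
POP       []
LOAD 2    [-9]
PUSH -3   [-9, -3]
MOD       [0]
DUP       [0, 0]
ADD       [0]
PUSH -49  [0, -49]
SUB       [49]
STORE 1   []
PUSH -2   [-2]
LOAD 2    [-2, -9]
GT        [1]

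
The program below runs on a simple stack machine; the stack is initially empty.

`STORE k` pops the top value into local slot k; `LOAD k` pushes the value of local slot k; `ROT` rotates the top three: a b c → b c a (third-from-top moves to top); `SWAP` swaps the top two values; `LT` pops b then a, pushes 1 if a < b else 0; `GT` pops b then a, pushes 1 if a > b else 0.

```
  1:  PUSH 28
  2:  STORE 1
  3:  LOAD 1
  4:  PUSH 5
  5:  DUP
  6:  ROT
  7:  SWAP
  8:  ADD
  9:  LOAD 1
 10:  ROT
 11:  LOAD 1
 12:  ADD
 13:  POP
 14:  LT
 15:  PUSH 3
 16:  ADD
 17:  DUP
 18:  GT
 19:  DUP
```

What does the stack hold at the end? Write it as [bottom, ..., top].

PUSH 28 -> 28
STORE 1 -> (empty)
LOAD 1  -> 28
PUSH 5  -> 28 5
DUP     -> 28 5 5
ROT     -> 5 5 28
SWAP    -> 5 28 5
ADD     -> 5 33
LOAD 1  -> 5 33 28
ROT     -> 33 28 5
LOAD 1  -> 33 28 5 28
ADD     -> 33 28 33
POP     -> 33 28
LT      -> 0
PUSH 3  -> 0 3
ADD     -> 3
DUP     -> 3 3
GT      -> 0
DUP     -> 0 0

[0, 0]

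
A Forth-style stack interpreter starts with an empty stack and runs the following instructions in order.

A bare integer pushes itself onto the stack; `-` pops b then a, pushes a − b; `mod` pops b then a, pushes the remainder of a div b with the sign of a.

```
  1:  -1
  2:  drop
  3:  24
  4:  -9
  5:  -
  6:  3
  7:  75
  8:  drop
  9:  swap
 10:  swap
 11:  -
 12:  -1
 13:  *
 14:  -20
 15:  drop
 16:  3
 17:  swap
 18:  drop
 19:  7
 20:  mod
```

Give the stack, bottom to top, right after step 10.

-1   -> -1
drop -> (empty)
24   -> 24
-9   -> 24 -9
-    -> 33
3    -> 33 3
75   -> 33 3 75
drop -> 33 3
swap -> 3 33
swap -> 33 3

[33, 3]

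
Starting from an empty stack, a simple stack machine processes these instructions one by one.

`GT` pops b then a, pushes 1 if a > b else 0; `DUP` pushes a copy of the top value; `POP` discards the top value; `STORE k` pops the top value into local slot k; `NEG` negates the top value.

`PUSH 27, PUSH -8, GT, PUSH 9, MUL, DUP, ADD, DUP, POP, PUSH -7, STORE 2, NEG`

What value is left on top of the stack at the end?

-18

PUSH 27  [27]
PUSH -8  [27, -8]
GT       [1]
PUSH 9   [1, 9]
MUL      [9]
DUP      [9, 9]
ADD      [18]
DUP      [18, 18]
POP      [18]
PUSH -7  [18, -7]
STORE 2  [18]
NEG      [-18]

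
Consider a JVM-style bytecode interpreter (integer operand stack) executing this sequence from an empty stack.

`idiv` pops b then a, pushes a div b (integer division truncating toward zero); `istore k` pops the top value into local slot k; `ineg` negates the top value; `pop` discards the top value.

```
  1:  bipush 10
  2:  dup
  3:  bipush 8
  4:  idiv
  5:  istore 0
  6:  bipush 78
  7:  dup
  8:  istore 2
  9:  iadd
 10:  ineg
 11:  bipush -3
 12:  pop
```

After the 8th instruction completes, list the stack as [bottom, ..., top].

[10, 78]

bipush 10 → [10]
dup       → [10, 10]
bipush 8  → [10, 10, 8]
idiv      → [10, 1]
istore 0  → [10]
bipush 78 → [10, 78]
dup       → [10, 78, 78]
istore 2  → [10, 78]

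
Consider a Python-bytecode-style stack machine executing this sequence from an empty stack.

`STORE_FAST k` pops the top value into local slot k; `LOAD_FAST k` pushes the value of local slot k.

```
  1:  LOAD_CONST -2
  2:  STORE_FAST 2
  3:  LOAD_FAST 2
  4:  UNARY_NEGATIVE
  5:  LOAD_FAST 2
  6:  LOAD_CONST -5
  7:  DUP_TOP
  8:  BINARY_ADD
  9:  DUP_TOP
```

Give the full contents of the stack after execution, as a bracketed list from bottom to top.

[2, -2, -10, -10]

LOAD_CONST -2  → [-2]
STORE_FAST 2   → []
LOAD_FAST 2    → [-2]
UNARY_NEGATIVE → [2]
LOAD_FAST 2    → [2, -2]
LOAD_CONST -5  → [2, -2, -5]
DUP_TOP        → [2, -2, -5, -5]
BINARY_ADD     → [2, -2, -10]
DUP_TOP        → [2, -2, -10, -10]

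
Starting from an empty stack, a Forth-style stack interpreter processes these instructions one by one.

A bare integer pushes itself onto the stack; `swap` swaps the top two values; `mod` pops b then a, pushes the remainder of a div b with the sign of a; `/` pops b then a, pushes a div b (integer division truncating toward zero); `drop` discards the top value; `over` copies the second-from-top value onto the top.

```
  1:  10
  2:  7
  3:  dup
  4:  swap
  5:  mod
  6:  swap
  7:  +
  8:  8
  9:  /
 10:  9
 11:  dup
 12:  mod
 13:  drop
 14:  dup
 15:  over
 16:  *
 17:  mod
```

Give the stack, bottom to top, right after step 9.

10    10
7     10 7
dup   10 7 7
swap  10 7 7
mod   10 0
swap  0 10
+     10
8     10 8
/     1

[1]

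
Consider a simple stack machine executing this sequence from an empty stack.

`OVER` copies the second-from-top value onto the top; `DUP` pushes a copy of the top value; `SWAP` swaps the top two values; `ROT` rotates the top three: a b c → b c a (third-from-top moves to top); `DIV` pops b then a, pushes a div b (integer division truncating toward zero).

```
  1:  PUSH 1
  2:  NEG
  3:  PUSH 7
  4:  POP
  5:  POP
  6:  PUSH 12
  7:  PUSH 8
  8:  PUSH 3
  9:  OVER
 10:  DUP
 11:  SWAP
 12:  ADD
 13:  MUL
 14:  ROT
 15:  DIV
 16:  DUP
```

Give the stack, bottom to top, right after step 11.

[12, 8, 3, 8, 8]

PUSH 1   [1]
NEG      [-1]
PUSH 7   [-1, 7]
POP      [-1]
POP      []
PUSH 12  [12]
PUSH 8   [12, 8]
PUSH 3   [12, 8, 3]
OVER     [12, 8, 3, 8]
DUP      [12, 8, 3, 8, 8]
SWAP     [12, 8, 3, 8, 8]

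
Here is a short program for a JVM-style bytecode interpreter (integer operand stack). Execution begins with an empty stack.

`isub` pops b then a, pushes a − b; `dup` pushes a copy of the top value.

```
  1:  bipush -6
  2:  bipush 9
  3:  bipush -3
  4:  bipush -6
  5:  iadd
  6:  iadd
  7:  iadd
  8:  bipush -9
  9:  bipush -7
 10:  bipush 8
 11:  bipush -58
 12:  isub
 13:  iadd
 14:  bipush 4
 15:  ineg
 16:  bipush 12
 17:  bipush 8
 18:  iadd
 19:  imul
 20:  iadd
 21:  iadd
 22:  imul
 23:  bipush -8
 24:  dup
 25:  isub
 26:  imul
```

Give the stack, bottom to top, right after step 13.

bipush -6   -6
bipush 9    -6 9
bipush -3   -6 9 -3
bipush -6   -6 9 -3 -6
iadd        -6 9 -9
iadd        -6 0
iadd        -6
bipush -9   -6 -9
bipush -7   -6 -9 -7
bipush 8    -6 -9 -7 8
bipush -58  -6 -9 -7 8 -58
isub        -6 -9 -7 66
iadd        -6 -9 59

[-6, -9, 59]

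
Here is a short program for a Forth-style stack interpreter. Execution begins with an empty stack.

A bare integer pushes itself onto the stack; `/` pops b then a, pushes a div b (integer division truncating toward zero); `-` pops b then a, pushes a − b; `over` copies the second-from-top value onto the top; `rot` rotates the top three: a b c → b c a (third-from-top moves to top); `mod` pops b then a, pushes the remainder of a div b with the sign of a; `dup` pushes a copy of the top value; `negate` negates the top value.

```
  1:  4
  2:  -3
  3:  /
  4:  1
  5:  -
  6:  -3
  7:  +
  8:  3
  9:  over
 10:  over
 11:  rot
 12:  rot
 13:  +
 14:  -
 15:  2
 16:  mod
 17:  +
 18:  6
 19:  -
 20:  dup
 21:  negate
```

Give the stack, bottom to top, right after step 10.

4    : 4
-3   : 4 -3
/    : -1
1    : -1 1
-    : -2
-3   : -2 -3
+    : -5
3    : -5 3
over : -5 3 -5
over : -5 3 -5 3

[-5, 3, -5, 3]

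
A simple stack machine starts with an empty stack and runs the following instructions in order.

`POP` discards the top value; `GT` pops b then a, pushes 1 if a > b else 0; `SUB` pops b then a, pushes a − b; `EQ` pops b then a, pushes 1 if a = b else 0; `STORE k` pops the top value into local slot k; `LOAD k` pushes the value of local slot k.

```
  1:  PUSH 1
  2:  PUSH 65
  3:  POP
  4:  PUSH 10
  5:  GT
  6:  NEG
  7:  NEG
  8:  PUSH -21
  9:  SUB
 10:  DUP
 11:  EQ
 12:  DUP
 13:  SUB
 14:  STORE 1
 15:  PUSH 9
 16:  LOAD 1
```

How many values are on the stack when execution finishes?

PUSH 1   → 1
PUSH 65  → 1 65
POP      → 1
PUSH 10  → 1 10
GT       → 0
NEG      → 0
NEG      → 0
PUSH -21 → 0 -21
SUB      → 21
DUP      → 21 21
EQ       → 1
DUP      → 1 1
SUB      → 0
STORE 1  → (empty)
PUSH 9   → 9
LOAD 1   → 9 0

2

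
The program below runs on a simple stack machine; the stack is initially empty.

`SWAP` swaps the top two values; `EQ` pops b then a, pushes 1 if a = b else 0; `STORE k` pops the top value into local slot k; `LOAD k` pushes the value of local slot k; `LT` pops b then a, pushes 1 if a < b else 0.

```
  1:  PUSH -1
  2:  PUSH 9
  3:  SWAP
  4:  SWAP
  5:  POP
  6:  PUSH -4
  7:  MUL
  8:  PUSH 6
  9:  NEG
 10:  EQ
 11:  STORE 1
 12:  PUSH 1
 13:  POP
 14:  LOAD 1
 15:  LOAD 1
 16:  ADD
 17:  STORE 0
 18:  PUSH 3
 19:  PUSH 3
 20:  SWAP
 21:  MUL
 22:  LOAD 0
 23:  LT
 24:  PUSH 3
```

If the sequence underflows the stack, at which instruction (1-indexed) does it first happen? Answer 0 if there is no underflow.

PUSH -1 → [-1]
PUSH 9  → [-1, 9]
SWAP    → [9, -1]
SWAP    → [-1, 9]
POP     → [-1]
PUSH -4 → [-1, -4]
MUL     → [4]
PUSH 6  → [4, 6]
NEG     → [4, -6]
EQ      → [0]
STORE 1 → []
PUSH 1  → [1]
POP     → []
LOAD 1  → [0]
LOAD 1  → [0, 0]
ADD     → [0]
STORE 0 → []
PUSH 3  → [3]
PUSH 3  → [3, 3]
SWAP    → [3, 3]
MUL     → [9]
LOAD 0  → [9, 0]
LT      → [0]
PUSH 3  → [0, 3]

0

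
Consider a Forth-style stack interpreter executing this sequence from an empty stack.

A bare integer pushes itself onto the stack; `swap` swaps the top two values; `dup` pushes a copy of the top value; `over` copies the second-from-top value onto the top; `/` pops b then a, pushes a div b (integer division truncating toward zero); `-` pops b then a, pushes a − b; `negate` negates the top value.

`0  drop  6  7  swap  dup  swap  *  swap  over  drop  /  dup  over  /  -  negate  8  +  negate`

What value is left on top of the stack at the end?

0      -> [0]
drop   -> []
6      -> [6]
7      -> [6, 7]
swap   -> [7, 6]
dup    -> [7, 6, 6]
swap   -> [7, 6, 6]
*      -> [7, 36]
swap   -> [36, 7]
over   -> [36, 7, 36]
drop   -> [36, 7]
/      -> [5]
dup    -> [5, 5]
over   -> [5, 5, 5]
/      -> [5, 1]
-      -> [4]
negate -> [-4]
8      -> [-4, 8]
+      -> [4]
negate -> [-4]

-4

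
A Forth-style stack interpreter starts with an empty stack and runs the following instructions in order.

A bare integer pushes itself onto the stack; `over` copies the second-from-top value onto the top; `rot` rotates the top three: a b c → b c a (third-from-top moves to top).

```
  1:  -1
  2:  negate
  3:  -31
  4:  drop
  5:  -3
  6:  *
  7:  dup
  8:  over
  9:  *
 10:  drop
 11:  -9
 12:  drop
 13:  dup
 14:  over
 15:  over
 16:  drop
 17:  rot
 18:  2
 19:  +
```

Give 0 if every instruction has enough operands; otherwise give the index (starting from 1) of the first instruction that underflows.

-1     : [-1]
negate : [1]
-31    : [1, -31]
drop   : [1]
-3     : [1, -3]
*      : [-3]
dup    : [-3, -3]
over   : [-3, -3, -3]
*      : [-3, 9]
drop   : [-3]
-9     : [-3, -9]
drop   : [-3]
dup    : [-3, -3]
over   : [-3, -3, -3]
over   : [-3, -3, -3, -3]
drop   : [-3, -3, -3]
rot    : [-3, -3, -3]
2      : [-3, -3, -3, 2]
+      : [-3, -3, -1]

0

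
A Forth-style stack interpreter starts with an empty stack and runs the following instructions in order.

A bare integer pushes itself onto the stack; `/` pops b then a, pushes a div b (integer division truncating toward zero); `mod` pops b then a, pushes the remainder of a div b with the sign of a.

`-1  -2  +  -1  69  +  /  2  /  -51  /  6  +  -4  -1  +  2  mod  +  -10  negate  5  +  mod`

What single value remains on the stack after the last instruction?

5

-1      [-1]
-2      [-1, -2]
+       [-3]
-1      [-3, -1]
69      [-3, -1, 69]
+       [-3, 68]
/       [0]
2       [0, 2]
/       [0]
-51     [0, -51]
/       [0]
6       [0, 6]
+       [6]
-4      [6, -4]
-1      [6, -4, -1]
+       [6, -5]
2       [6, -5, 2]
mod     [6, -1]
+       [5]
-10     [5, -10]
negate  [5, 10]
5       [5, 10, 5]
+       [5, 15]
mod     [5]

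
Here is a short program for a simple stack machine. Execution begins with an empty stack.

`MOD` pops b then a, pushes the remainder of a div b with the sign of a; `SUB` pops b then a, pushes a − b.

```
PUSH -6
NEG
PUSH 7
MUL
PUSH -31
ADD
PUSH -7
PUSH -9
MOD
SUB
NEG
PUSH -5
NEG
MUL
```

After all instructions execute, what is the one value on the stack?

PUSH -6   -6
NEG       6
PUSH 7    6 7
MUL       42
PUSH -31  42 -31
ADD       11
PUSH -7   11 -7
PUSH -9   11 -7 -9
MOD       11 -7
SUB       18
NEG       -18
PUSH -5   -18 -5
NEG       -18 5
MUL       -90

-90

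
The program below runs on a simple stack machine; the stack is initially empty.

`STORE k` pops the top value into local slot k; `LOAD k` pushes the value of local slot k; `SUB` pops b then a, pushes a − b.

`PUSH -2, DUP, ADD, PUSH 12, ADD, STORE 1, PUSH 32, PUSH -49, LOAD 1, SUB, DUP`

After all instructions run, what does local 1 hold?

8

PUSH -2  : -2
DUP      : -2 -2
ADD      : -4
PUSH 12  : -4 12
ADD      : 8
STORE 1  : (empty)
PUSH 32  : 32
PUSH -49 : 32 -49
LOAD 1   : 32 -49 8
SUB      : 32 -57
DUP      : 32 -57 -57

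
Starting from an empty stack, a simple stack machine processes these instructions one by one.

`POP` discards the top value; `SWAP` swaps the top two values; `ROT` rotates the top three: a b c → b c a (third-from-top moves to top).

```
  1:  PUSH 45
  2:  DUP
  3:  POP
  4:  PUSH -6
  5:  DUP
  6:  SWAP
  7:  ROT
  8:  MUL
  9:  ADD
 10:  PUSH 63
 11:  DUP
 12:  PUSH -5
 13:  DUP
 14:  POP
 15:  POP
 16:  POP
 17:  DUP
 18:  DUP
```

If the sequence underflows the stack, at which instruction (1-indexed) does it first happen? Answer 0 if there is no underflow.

0

PUSH 45 -> 45
DUP     -> 45 45
POP     -> 45
PUSH -6 -> 45 -6
DUP     -> 45 -6 -6
SWAP    -> 45 -6 -6
ROT     -> -6 -6 45
MUL     -> -6 -270
ADD     -> -276
PUSH 63 -> -276 63
DUP     -> -276 63 63
PUSH -5 -> -276 63 63 -5
DUP     -> -276 63 63 -5 -5
POP     -> -276 63 63 -5
POP     -> -276 63 63
POP     -> -276 63
DUP     -> -276 63 63
DUP     -> -276 63 63 63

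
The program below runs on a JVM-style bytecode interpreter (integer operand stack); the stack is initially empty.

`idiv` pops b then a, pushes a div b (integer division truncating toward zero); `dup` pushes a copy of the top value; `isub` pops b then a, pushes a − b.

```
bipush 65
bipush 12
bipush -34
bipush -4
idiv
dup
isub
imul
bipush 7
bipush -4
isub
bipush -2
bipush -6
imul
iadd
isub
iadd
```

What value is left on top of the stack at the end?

bipush 65  : [65]
bipush 12  : [65, 12]
bipush -34 : [65, 12, -34]
bipush -4  : [65, 12, -34, -4]
idiv       : [65, 12, 8]
dup        : [65, 12, 8, 8]
isub       : [65, 12, 0]
imul       : [65, 0]
bipush 7   : [65, 0, 7]
bipush -4  : [65, 0, 7, -4]
isub       : [65, 0, 11]
bipush -2  : [65, 0, 11, -2]
bipush -6  : [65, 0, 11, -2, -6]
imul       : [65, 0, 11, 12]
iadd       : [65, 0, 23]
isub       : [65, -23]
iadd       : [42]

42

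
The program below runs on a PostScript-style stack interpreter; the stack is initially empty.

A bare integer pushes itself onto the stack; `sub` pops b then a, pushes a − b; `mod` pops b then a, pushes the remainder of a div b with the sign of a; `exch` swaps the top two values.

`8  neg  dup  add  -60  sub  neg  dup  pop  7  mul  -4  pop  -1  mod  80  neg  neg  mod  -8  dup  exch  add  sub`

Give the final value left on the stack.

16

8    : [8]
neg  : [-8]
dup  : [-8, -8]
add  : [-16]
-60  : [-16, -60]
sub  : [44]
neg  : [-44]
dup  : [-44, -44]
pop  : [-44]
7    : [-44, 7]
mul  : [-308]
-4   : [-308, -4]
pop  : [-308]
-1   : [-308, -1]
mod  : [0]
80   : [0, 80]
neg  : [0, -80]
neg  : [0, 80]
mod  : [0]
-8   : [0, -8]
dup  : [0, -8, -8]
exch : [0, -8, -8]
add  : [0, -16]
sub  : [16]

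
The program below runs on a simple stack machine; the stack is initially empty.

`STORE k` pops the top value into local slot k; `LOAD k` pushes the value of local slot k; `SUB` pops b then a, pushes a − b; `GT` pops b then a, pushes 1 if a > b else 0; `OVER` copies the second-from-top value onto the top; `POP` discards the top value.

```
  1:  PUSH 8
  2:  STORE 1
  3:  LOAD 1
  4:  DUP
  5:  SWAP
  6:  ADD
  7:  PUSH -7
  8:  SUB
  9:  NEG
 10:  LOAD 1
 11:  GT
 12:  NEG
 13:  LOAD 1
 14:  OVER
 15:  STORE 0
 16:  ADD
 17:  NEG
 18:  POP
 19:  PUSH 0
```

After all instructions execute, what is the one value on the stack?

0

PUSH 8  : [8]
STORE 1 : []
LOAD 1  : [8]
DUP     : [8, 8]
SWAP    : [8, 8]
ADD     : [16]
PUSH -7 : [16, -7]
SUB     : [23]
NEG     : [-23]
LOAD 1  : [-23, 8]
GT      : [0]
NEG     : [0]
LOAD 1  : [0, 8]
OVER    : [0, 8, 0]
STORE 0 : [0, 8]
ADD     : [8]
NEG     : [-8]
POP     : []
PUSH 0  : [0]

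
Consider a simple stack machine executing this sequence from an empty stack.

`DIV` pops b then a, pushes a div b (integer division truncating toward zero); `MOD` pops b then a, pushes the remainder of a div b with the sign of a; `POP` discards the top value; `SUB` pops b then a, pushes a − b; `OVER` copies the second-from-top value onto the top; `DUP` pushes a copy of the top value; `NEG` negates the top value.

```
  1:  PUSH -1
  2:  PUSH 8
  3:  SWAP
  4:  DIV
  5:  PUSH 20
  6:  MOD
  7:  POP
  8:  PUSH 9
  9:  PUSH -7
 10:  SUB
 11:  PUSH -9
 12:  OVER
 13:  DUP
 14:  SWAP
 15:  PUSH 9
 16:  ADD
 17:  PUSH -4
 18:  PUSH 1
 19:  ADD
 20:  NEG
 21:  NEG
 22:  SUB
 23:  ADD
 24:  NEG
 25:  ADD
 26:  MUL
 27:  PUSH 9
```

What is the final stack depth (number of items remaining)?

PUSH -1 -> [-1]
PUSH 8  -> [-1, 8]
SWAP    -> [8, -1]
DIV     -> [-8]
PUSH 20 -> [-8, 20]
MOD     -> [-8]
POP     -> []
PUSH 9  -> [9]
PUSH -7 -> [9, -7]
SUB     -> [16]
PUSH -9 -> [16, -9]
OVER    -> [16, -9, 16]
DUP     -> [16, -9, 16, 16]
SWAP    -> [16, -9, 16, 16]
PUSH 9  -> [16, -9, 16, 16, 9]
ADD     -> [16, -9, 16, 25]
PUSH -4 -> [16, -9, 16, 25, -4]
PUSH 1  -> [16, -9, 16, 25, -4, 1]
ADD     -> [16, -9, 16, 25, -3]
NEG     -> [16, -9, 16, 25, 3]
NEG     -> [16, -9, 16, 25, -3]
SUB     -> [16, -9, 16, 28]
ADD     -> [16, -9, 44]
NEG     -> [16, -9, -44]
ADD     -> [16, -53]
MUL     -> [-848]
PUSH 9  -> [-848, 9]

2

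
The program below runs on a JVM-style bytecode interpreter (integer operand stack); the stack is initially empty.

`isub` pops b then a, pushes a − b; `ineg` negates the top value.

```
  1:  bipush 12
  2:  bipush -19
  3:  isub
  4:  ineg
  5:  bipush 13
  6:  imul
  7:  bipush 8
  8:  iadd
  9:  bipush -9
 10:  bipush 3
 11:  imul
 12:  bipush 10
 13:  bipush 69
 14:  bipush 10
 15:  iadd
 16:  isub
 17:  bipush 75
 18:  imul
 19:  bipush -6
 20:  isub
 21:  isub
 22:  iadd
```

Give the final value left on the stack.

bipush 12   12
bipush -19  12 -19
isub        31
ineg        -31
bipush 13   -31 13
imul        -403
bipush 8    -403 8
iadd        -395
bipush -9   -395 -9
bipush 3    -395 -9 3
imul        -395 -27
bipush 10   -395 -27 10
bipush 69   -395 -27 10 69
bipush 10   -395 -27 10 69 10
iadd        -395 -27 10 79
isub        -395 -27 -69
bipush 75   -395 -27 -69 75
imul        -395 -27 -5175
bipush -6   -395 -27 -5175 -6
isub        -395 -27 -5169
isub        -395 5142
iadd        4747

4747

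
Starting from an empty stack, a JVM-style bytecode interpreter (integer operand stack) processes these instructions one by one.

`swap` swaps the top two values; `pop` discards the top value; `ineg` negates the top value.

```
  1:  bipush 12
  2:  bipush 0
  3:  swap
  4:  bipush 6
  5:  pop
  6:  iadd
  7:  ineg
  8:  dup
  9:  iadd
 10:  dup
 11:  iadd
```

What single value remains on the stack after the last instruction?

-48

bipush 12 -> [12]
bipush 0  -> [12, 0]
swap      -> [0, 12]
bipush 6  -> [0, 12, 6]
pop       -> [0, 12]
iadd      -> [12]
ineg      -> [-12]
dup       -> [-12, -12]
iadd      -> [-24]
dup       -> [-24, -24]
iadd      -> [-48]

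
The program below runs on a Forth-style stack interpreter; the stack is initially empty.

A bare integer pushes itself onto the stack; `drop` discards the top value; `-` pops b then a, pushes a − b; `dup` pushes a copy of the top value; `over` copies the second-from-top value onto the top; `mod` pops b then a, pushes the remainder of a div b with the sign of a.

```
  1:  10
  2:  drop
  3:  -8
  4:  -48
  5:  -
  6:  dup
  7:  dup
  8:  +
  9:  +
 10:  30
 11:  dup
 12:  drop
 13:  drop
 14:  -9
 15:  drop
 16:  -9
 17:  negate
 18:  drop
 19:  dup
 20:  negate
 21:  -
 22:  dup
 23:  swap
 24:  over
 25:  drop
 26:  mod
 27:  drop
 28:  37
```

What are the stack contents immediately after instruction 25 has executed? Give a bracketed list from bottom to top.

10     : [10]
drop   : []
-8     : [-8]
-48    : [-8, -48]
-      : [40]
dup    : [40, 40]
dup    : [40, 40, 40]
+      : [40, 80]
+      : [120]
30     : [120, 30]
dup    : [120, 30, 30]
drop   : [120, 30]
drop   : [120]
-9     : [120, -9]
drop   : [120]
-9     : [120, -9]
negate : [120, 9]
drop   : [120]
dup    : [120, 120]
negate : [120, -120]
-      : [240]
dup    : [240, 240]
swap   : [240, 240]
over   : [240, 240, 240]
drop   : [240, 240]

[240, 240]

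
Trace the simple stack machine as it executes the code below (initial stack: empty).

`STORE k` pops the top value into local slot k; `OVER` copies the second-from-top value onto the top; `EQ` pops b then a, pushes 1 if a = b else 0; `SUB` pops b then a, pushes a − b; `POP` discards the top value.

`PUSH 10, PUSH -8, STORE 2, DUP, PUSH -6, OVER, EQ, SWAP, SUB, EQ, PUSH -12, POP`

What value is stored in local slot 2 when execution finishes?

-8

PUSH 10  : 10
PUSH -8  : 10 -8
STORE 2  : 10
DUP      : 10 10
PUSH -6  : 10 10 -6
OVER     : 10 10 -6 10
EQ       : 10 10 0
SWAP     : 10 0 10
SUB      : 10 -10
EQ       : 0
PUSH -12 : 0 -12
POP      : 0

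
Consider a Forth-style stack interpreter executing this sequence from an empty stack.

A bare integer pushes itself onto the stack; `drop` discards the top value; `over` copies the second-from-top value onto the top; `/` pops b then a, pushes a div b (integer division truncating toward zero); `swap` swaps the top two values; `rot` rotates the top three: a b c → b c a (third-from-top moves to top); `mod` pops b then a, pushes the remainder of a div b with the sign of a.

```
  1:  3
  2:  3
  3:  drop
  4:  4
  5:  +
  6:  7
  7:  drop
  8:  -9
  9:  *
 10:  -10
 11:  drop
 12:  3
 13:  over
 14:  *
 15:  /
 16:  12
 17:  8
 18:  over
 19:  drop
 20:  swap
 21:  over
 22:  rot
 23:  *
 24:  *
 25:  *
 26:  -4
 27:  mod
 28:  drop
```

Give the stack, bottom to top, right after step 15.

[0]

3    -> [3]
3    -> [3, 3]
drop -> [3]
4    -> [3, 4]
+    -> [7]
7    -> [7, 7]
drop -> [7]
-9   -> [7, -9]
*    -> [-63]
-10  -> [-63, -10]
drop -> [-63]
3    -> [-63, 3]
over -> [-63, 3, -63]
*    -> [-63, -189]
/    -> [0]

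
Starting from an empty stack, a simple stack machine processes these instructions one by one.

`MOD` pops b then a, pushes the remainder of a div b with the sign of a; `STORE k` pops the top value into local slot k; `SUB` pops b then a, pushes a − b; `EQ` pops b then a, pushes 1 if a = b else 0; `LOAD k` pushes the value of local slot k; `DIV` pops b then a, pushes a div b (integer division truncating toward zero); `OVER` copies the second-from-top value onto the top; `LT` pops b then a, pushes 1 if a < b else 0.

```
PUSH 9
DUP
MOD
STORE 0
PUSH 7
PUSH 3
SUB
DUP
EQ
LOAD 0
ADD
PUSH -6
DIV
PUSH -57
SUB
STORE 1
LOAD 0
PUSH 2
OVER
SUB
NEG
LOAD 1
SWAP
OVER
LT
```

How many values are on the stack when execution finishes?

PUSH 9   → 9
DUP      → 9 9
MOD      → 0
STORE 0  → (empty)
PUSH 7   → 7
PUSH 3   → 7 3
SUB      → 4
DUP      → 4 4
EQ       → 1
LOAD 0   → 1 0
ADD      → 1
PUSH -6  → 1 -6
DIV      → 0
PUSH -57 → 0 -57
SUB      → 57
STORE 1  → (empty)
LOAD 0   → 0
PUSH 2   → 0 2
OVER     → 0 2 0
SUB      → 0 2
NEG      → 0 -2
LOAD 1   → 0 -2 57
SWAP     → 0 57 -2
OVER     → 0 57 -2 57
LT       → 0 57 1

3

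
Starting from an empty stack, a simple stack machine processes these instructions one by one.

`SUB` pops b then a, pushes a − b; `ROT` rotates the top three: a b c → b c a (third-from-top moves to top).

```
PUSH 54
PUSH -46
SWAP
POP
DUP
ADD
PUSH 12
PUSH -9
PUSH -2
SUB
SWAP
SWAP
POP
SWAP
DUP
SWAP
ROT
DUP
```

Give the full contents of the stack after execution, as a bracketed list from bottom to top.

PUSH 54  -> [54]
PUSH -46 -> [54, -46]
SWAP     -> [-46, 54]
POP      -> [-46]
DUP      -> [-46, -46]
ADD      -> [-92]
PUSH 12  -> [-92, 12]
PUSH -9  -> [-92, 12, -9]
PUSH -2  -> [-92, 12, -9, -2]
SUB      -> [-92, 12, -7]
SWAP     -> [-92, -7, 12]
SWAP     -> [-92, 12, -7]
POP      -> [-92, 12]
SWAP     -> [12, -92]
DUP      -> [12, -92, -92]
SWAP     -> [12, -92, -92]
ROT      -> [-92, -92, 12]
DUP      -> [-92, -92, 12, 12]

[-92, -92, 12, 12]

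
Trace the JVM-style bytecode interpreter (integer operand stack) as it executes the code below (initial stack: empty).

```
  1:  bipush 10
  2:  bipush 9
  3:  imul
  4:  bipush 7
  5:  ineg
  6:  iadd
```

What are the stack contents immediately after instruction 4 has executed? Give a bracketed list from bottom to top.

[90, 7]

bipush 10  [10]
bipush 9   [10, 9]
imul       [90]
bipush 7   [90, 7]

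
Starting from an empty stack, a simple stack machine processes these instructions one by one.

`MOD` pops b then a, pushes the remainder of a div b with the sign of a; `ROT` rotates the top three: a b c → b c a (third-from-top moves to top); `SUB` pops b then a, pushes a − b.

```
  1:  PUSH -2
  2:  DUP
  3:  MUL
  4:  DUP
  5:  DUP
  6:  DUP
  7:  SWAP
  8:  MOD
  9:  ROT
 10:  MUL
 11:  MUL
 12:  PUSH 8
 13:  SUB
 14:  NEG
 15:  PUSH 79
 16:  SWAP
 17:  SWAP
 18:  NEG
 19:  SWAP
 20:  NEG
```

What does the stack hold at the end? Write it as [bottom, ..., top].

[-79, -8]

PUSH -2 -> -2
DUP     -> -2 -2
MUL     -> 4
DUP     -> 4 4
DUP     -> 4 4 4
DUP     -> 4 4 4 4
SWAP    -> 4 4 4 4
MOD     -> 4 4 0
ROT     -> 4 0 4
MUL     -> 4 0
MUL     -> 0
PUSH 8  -> 0 8
SUB     -> -8
NEG     -> 8
PUSH 79 -> 8 79
SWAP    -> 79 8
SWAP    -> 8 79
NEG     -> 8 -79
SWAP    -> -79 8
NEG     -> -79 -8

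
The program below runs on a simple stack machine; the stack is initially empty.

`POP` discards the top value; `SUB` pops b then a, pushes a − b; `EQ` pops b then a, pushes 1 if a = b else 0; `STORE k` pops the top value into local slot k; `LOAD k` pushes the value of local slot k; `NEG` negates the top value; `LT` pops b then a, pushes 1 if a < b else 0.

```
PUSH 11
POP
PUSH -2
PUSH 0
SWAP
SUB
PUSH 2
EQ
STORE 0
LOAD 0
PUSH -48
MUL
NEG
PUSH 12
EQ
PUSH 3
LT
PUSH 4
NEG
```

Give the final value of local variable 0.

1

PUSH 11  → 11
POP      → (empty)
PUSH -2  → -2
PUSH 0   → -2 0
SWAP     → 0 -2
SUB      → 2
PUSH 2   → 2 2
EQ       → 1
STORE 0  → (empty)
LOAD 0   → 1
PUSH -48 → 1 -48
MUL      → -48
NEG      → 48
PUSH 12  → 48 12
EQ       → 0
PUSH 3   → 0 3
LT       → 1
PUSH 4   → 1 4
NEG      → 1 -4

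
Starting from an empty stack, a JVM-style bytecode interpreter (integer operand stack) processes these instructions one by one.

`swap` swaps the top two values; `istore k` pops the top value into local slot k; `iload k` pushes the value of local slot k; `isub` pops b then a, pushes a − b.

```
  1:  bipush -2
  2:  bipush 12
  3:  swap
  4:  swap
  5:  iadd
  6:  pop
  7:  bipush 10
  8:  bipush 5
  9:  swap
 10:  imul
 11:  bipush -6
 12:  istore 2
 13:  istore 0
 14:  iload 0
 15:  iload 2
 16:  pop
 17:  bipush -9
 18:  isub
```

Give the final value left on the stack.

59

bipush -2 → -2
bipush 12 → -2 12
swap      → 12 -2
swap      → -2 12
iadd      → 10
pop       → (empty)
bipush 10 → 10
bipush 5  → 10 5
swap      → 5 10
imul      → 50
bipush -6 → 50 -6
istore 2  → 50
istore 0  → (empty)
iload 0   → 50
iload 2   → 50 -6
pop       → 50
bipush -9 → 50 -9
isub      → 59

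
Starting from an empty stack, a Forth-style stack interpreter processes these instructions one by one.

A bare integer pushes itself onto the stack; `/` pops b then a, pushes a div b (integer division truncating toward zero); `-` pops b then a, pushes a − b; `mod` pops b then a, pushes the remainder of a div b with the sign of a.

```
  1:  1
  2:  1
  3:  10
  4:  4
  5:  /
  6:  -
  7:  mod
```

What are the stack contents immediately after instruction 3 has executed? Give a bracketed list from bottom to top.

[1, 1, 10]

1  -> [1]
1  -> [1, 1]
10 -> [1, 1, 10]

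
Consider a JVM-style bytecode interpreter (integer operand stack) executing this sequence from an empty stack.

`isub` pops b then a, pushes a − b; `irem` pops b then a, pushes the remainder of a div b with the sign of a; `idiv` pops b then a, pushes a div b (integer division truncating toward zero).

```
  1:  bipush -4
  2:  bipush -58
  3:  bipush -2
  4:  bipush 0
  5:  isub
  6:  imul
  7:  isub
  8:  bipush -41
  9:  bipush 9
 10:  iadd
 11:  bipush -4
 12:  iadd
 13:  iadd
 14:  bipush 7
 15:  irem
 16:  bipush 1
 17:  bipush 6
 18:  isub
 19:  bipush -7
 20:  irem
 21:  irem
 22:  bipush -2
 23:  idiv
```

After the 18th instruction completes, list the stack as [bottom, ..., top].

bipush -4  -> -4
bipush -58 -> -4 -58
bipush -2  -> -4 -58 -2
bipush 0   -> -4 -58 -2 0
isub       -> -4 -58 -2
imul       -> -4 116
isub       -> -120
bipush -41 -> -120 -41
bipush 9   -> -120 -41 9
iadd       -> -120 -32
bipush -4  -> -120 -32 -4
iadd       -> -120 -36
iadd       -> -156
bipush 7   -> -156 7
irem       -> -2
bipush 1   -> -2 1
bipush 6   -> -2 1 6
isub       -> -2 -5

[-2, -5]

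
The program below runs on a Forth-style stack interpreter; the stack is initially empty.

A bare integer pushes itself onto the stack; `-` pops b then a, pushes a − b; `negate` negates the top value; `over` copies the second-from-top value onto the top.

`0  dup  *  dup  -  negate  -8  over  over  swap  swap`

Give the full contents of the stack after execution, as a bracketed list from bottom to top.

[0, -8, 0, -8]

0      : [0]
dup    : [0, 0]
*      : [0]
dup    : [0, 0]
-      : [0]
negate : [0]
-8     : [0, -8]
over   : [0, -8, 0]
over   : [0, -8, 0, -8]
swap   : [0, -8, -8, 0]
swap   : [0, -8, 0, -8]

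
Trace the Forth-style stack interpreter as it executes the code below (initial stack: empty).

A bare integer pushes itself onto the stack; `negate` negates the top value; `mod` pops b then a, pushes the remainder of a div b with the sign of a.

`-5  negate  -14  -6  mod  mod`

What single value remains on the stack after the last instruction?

-5     -> -5
negate -> 5
-14    -> 5 -14
-6     -> 5 -14 -6
mod    -> 5 -2
mod    -> 1

1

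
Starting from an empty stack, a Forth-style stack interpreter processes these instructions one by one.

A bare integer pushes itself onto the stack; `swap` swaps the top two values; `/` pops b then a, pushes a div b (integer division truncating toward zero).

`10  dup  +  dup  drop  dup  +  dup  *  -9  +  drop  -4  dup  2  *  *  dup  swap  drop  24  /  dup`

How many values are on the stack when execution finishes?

2

10    [10]
dup   [10, 10]
+     [20]
dup   [20, 20]
drop  [20]
dup   [20, 20]
+     [40]
dup   [40, 40]
*     [1600]
-9    [1600, -9]
+     [1591]
drop  []
-4    [-4]
dup   [-4, -4]
2     [-4, -4, 2]
*     [-4, -8]
*     [32]
dup   [32, 32]
swap  [32, 32]
drop  [32]
24    [32, 24]
/     [1]
dup   [1, 1]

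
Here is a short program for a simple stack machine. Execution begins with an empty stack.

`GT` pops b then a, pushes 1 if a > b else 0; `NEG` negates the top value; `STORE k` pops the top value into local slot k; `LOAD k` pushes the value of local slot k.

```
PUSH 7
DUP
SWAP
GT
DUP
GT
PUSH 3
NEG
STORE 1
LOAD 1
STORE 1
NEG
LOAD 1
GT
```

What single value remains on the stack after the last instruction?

PUSH 7  → 7
DUP     → 7 7
SWAP    → 7 7
GT      → 0
DUP     → 0 0
GT      → 0
PUSH 3  → 0 3
NEG     → 0 -3
STORE 1 → 0
LOAD 1  → 0 -3
STORE 1 → 0
NEG     → 0
LOAD 1  → 0 -3
GT      → 1

1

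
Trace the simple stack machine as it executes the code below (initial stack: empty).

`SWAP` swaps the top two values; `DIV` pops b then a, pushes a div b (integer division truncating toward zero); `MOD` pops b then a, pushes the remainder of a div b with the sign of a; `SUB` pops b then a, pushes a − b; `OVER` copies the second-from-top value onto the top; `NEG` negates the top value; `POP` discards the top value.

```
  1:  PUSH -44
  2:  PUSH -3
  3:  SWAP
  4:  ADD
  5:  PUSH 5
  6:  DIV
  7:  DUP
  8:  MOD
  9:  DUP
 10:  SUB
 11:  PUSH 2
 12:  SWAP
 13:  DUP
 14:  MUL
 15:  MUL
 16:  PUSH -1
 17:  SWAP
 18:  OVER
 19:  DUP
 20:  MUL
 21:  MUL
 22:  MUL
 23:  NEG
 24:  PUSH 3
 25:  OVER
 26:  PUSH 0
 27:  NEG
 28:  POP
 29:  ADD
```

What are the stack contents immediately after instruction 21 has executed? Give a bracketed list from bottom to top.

[-1, 0]

PUSH -44 : [-44]
PUSH -3  : [-44, -3]
SWAP     : [-3, -44]
ADD      : [-47]
PUSH 5   : [-47, 5]
DIV      : [-9]
DUP      : [-9, -9]
MOD      : [0]
DUP      : [0, 0]
SUB      : [0]
PUSH 2   : [0, 2]
SWAP     : [2, 0]
DUP      : [2, 0, 0]
MUL      : [2, 0]
MUL      : [0]
PUSH -1  : [0, -1]
SWAP     : [-1, 0]
OVER     : [-1, 0, -1]
DUP      : [-1, 0, -1, -1]
MUL      : [-1, 0, 1]
MUL      : [-1, 0]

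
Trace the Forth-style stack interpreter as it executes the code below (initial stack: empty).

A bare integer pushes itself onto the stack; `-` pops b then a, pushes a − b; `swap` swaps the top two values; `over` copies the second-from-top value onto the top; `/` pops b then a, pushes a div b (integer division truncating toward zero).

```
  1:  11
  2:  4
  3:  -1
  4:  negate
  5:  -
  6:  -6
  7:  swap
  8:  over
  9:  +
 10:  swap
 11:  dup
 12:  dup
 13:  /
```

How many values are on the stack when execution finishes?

4

11      [11]
4       [11, 4]
-1      [11, 4, -1]
negate  [11, 4, 1]
-       [11, 3]
-6      [11, 3, -6]
swap    [11, -6, 3]
over    [11, -6, 3, -6]
+       [11, -6, -3]
swap    [11, -3, -6]
dup     [11, -3, -6, -6]
dup     [11, -3, -6, -6, -6]
/       [11, -3, -6, 1]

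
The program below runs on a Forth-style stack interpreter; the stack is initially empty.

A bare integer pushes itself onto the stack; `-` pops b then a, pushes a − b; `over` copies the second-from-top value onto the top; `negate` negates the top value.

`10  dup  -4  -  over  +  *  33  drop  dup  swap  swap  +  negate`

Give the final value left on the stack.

-480

10     → [10]
dup    → [10, 10]
-4     → [10, 10, -4]
-      → [10, 14]
over   → [10, 14, 10]
+      → [10, 24]
*      → [240]
33     → [240, 33]
drop   → [240]
dup    → [240, 240]
swap   → [240, 240]
swap   → [240, 240]
+      → [480]
negate → [-480]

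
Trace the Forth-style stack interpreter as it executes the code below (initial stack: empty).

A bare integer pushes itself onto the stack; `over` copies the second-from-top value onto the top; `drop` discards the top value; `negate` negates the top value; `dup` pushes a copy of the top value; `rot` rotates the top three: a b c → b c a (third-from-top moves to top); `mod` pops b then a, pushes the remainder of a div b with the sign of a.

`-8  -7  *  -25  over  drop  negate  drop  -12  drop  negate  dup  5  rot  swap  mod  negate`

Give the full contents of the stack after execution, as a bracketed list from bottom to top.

-8     : -8
-7     : -8 -7
*      : 56
-25    : 56 -25
over   : 56 -25 56
drop   : 56 -25
negate : 56 25
drop   : 56
-12    : 56 -12
drop   : 56
negate : -56
dup    : -56 -56
5      : -56 -56 5
rot    : -56 5 -56
swap   : -56 -56 5
mod    : -56 -1
negate : -56 1

[-56, 1]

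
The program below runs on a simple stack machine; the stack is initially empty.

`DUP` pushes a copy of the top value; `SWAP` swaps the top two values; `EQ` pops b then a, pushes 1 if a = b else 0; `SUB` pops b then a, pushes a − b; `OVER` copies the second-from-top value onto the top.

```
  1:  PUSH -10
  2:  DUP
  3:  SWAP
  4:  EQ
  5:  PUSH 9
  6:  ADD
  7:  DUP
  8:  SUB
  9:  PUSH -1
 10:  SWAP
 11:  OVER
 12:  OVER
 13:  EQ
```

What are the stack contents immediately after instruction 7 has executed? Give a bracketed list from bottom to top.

PUSH -10 : [-10]
DUP      : [-10, -10]
SWAP     : [-10, -10]
EQ       : [1]
PUSH 9   : [1, 9]
ADD      : [10]
DUP      : [10, 10]

[10, 10]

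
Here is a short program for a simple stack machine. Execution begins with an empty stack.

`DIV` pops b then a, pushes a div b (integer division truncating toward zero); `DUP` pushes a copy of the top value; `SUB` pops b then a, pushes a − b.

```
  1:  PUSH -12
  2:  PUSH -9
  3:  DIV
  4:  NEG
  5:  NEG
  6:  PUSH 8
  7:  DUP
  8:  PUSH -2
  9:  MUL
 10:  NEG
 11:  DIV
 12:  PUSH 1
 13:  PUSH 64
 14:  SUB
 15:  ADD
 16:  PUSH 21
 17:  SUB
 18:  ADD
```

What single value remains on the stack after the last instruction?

-83

PUSH -12 → -12
PUSH -9  → -12 -9
DIV      → 1
NEG      → -1
NEG      → 1
PUSH 8   → 1 8
DUP      → 1 8 8
PUSH -2  → 1 8 8 -2
MUL      → 1 8 -16
NEG      → 1 8 16
DIV      → 1 0
PUSH 1   → 1 0 1
PUSH 64  → 1 0 1 64
SUB      → 1 0 -63
ADD      → 1 -63
PUSH 21  → 1 -63 21
SUB      → 1 -84
ADD      → -83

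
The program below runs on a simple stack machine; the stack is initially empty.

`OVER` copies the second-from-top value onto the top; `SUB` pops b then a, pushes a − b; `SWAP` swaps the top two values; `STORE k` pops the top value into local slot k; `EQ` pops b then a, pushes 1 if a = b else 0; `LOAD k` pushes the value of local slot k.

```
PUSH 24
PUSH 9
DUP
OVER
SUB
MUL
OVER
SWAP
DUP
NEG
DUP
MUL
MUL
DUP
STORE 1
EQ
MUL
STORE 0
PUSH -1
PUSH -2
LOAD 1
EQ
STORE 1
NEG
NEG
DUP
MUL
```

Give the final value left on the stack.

1

PUSH 24 : 24
PUSH 9  : 24 9
DUP     : 24 9 9
OVER    : 24 9 9 9
SUB     : 24 9 0
MUL     : 24 0
OVER    : 24 0 24
SWAP    : 24 24 0
DUP     : 24 24 0 0
NEG     : 24 24 0 0
DUP     : 24 24 0 0 0
MUL     : 24 24 0 0
MUL     : 24 24 0
DUP     : 24 24 0 0
STORE 1 : 24 24 0
EQ      : 24 0
MUL     : 0
STORE 0 : (empty)
PUSH -1 : -1
PUSH -2 : -1 -2
LOAD 1  : -1 -2 0
EQ      : -1 0
STORE 1 : -1
NEG     : 1
NEG     : -1
DUP     : -1 -1
MUL     : 1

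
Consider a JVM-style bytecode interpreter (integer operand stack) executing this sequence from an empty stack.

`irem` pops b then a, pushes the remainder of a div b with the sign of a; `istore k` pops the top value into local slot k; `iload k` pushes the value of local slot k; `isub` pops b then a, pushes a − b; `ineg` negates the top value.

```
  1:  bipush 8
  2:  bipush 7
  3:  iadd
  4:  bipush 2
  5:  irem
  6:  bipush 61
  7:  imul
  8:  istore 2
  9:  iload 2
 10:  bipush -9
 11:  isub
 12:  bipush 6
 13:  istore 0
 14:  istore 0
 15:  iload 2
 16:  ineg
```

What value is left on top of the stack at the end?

-61

bipush 8   8
bipush 7   8 7
iadd       15
bipush 2   15 2
irem       1
bipush 61  1 61
imul       61
istore 2   (empty)
iload 2    61
bipush -9  61 -9
isub       70
bipush 6   70 6
istore 0   70
istore 0   (empty)
iload 2    61
ineg       -61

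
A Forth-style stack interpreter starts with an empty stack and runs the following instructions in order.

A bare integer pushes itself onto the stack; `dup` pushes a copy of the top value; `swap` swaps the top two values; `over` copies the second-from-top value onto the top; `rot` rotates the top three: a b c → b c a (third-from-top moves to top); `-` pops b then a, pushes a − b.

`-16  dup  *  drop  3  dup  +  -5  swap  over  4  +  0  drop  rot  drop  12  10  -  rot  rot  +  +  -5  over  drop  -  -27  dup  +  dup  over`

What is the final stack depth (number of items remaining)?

4

-16   [-16]
dup   [-16, -16]
*     [256]
drop  []
3     [3]
dup   [3, 3]
+     [6]
-5    [6, -5]
swap  [-5, 6]
over  [-5, 6, -5]
4     [-5, 6, -5, 4]
+     [-5, 6, -1]
0     [-5, 6, -1, 0]
drop  [-5, 6, -1]
rot   [6, -1, -5]
drop  [6, -1]
12    [6, -1, 12]
10    [6, -1, 12, 10]
-     [6, -1, 2]
rot   [-1, 2, 6]
rot   [2, 6, -1]
+     [2, 5]
+     [7]
-5    [7, -5]
over  [7, -5, 7]
drop  [7, -5]
-     [12]
-27   [12, -27]
dup   [12, -27, -27]
+     [12, -54]
dup   [12, -54, -54]
over  [12, -54, -54, -54]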